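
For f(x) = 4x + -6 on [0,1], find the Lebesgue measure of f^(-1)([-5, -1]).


f^(-1)([-5, -1]) = {x : -5 <= 4x + -6 <= -1}
Solving: (-5 - -6)/4 <= x <= (-1 - -6)/4
= [0.25, 1.25]
Intersecting with [0,1]: [0.25, 1]
Measure = 1 - 0.25 = 0.75


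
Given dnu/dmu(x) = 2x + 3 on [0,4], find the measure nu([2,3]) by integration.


nu(A) = integral_A (dnu/dmu) dmu = integral_2^3 (2x + 3) dx
Step 1: Antiderivative F(x) = (2/2)x^2 + 3x
Step 2: F(3) = (2/2)*3^2 + 3*3 = 9 + 9 = 18
Step 3: F(2) = (2/2)*2^2 + 3*2 = 4 + 6 = 10
Step 4: nu([2,3]) = F(3) - F(2) = 18 - 10 = 8


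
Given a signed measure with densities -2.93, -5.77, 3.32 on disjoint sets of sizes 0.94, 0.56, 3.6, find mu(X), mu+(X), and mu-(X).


Step 1: Compute signed measure on each set:
  Set 1: -2.93 * 0.94 = -2.7542
  Set 2: -5.77 * 0.56 = -3.2312
  Set 3: 3.32 * 3.6 = 11.952
Step 2: Total signed measure = (-2.7542) + (-3.2312) + (11.952)
     = 5.9666
Step 3: Positive part mu+(X) = sum of positive contributions = 11.952
Step 4: Negative part mu-(X) = |sum of negative contributions| = 5.9854


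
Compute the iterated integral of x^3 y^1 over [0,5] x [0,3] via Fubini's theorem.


By Fubini's theorem, the double integral factors as a product of single integrals:
Step 1: integral_0^5 x^3 dx = [x^4/4] from 0 to 5
     = 5^4/4 = 156.25
Step 2: integral_0^3 y^1 dy = [y^2/2] from 0 to 3
     = 3^2/2 = 4.5
Step 3: Double integral = 156.25 * 4.5 = 703.125


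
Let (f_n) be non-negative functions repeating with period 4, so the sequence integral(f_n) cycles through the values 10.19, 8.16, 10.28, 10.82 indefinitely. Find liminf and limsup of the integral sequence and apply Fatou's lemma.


The sequence (integral(f_n)) is periodic with period 4, repeating the values 10.19, 8.16, 10.28, 10.82 indefinitely.
Step 1: For a periodic sequence, every tail (a_m, a_(m+1), ...) contains all 4 period values infinitely often.
Step 2: Hence inf of every tail = min of the period values = min(10.19, 8.16, 10.28, 10.82) = 8.16.
        liminf_n integral(f_n) = sup over m of (inf of tail from m) = 8.16.
Step 3: Similarly sup of every tail = max of the period values = 10.82.
        limsup_n integral(f_n) = 10.82.
Step 4: Fatou's lemma: integral(liminf_n f_n) <= liminf_n integral(f_n) = 8.16.
        So the integral of the pointwise liminf is at most 8.16.


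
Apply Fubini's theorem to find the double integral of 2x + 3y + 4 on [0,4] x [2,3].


By Fubini, integrate in x first, then y.
Step 1: Fix y, integrate over x in [0,4]:
  integral(2x + 3y + 4, x=0..4)
  = 2*(4^2 - 0^2)/2 + (3y + 4)*(4 - 0)
  = 16 + (3y + 4)*4
  = 16 + 12y + 16
  = 32 + 12y
Step 2: Integrate over y in [2,3]:
  integral(32 + 12y, y=2..3)
  = 32*1 + 12*(3^2 - 2^2)/2
  = 32 + 30
  = 62


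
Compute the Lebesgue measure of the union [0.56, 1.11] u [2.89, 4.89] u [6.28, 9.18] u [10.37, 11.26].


For pairwise disjoint intervals, m(union) = sum of lengths.
= (1.11 - 0.56) + (4.89 - 2.89) + (9.18 - 6.28) + (11.26 - 10.37)
= 0.55 + 2 + 2.9 + 0.89
= 6.34


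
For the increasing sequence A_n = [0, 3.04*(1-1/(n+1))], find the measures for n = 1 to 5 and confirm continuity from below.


By continuity of measure from below: if A_n increases to A, then m(A_n) -> m(A).
Here A = [0, 3.04], so m(A) = 3.04
Step 1: a_1 = 3.04*(1 - 1/2) = 1.52, m(A_1) = 1.52
Step 2: a_2 = 3.04*(1 - 1/3) = 2.0267, m(A_2) = 2.0267
Step 3: a_3 = 3.04*(1 - 1/4) = 2.28, m(A_3) = 2.28
Step 4: a_4 = 3.04*(1 - 1/5) = 2.432, m(A_4) = 2.432
Step 5: a_5 = 3.04*(1 - 1/6) = 2.5333, m(A_5) = 2.5333
Limit: m(A_n) -> m([0,3.04]) = 3.04


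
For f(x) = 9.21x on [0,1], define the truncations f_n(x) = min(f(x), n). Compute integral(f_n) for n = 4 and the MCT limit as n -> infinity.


f(x) = 9.21x on [0,1]; f_n(x) = min(9.21x, n). At n = 4:
Step 1: f(x) reaches 4 at x = 4/9.21 = 0.434311
Step 2: integral(f_4) = integral(9.21x, 0, 0.434311) + integral(4, 0.434311, 1)
       = 9.21*0.434311^2/2 + 4*(1 - 0.434311)
       = 0.868621 + 2.262758
       = 3.131379
Step 3: As n -> infinity, f_n increases to f, so by MCT integral(f_n) -> integral(f) = 9.21/2 = 4.605.
Convergence: integral(f_4) = 3.131379 -> 4.605 as n -> infinity


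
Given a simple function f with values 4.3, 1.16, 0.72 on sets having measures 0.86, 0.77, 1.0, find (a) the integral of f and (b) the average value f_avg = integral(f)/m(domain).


Step 1: Integral = sum(value_i * measure_i)
= 4.3*0.86 + 1.16*0.77 + 0.72*1.0
= 3.698 + 0.8932 + 0.72
= 5.3112
Step 2: Total measure of domain = 0.86 + 0.77 + 1.0 = 2.63
Step 3: Average value = 5.3112 / 2.63 = 2.019468


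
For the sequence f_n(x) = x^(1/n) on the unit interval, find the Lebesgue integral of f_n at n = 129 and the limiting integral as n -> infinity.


At n = 129: f_129(x) = x^(1/129).
Step 1: integral(x^(1/129), 0, 1) = [x^(1/129+1) / (1/129+1)] from 0 to 1
     = 1 / (1/129 + 1) = 1 / ((129+1)/129) = 129/(129+1)
     = 129/130 = 0.992308
Step 2: As n -> infinity, f_n(x) = x^(1/n) -> 1 for x in (0,1], and f_n is increasing in n.
By MCT, lim_n integral(f_n) = integral(lim_n f_n) = integral(1, 0, 1) = 1.
Step 3: Verify convergence: 129/130 = 0.992308 -> 1


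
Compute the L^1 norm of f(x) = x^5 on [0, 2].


Step 1: ||f||_1 = (integral_0^2 |x^5|^1 dx)^(1/1)
     = (integral_0^2 x^5 dx)^(1/1)
Step 2: integral_0^2 x^5 dx = [x^6/(6)] from 0 to 2 = 2^6/6
     = 64/6 = 10.666667
Step 3: ||f||_1 = (10.666667)^(1/1) = 10.666667


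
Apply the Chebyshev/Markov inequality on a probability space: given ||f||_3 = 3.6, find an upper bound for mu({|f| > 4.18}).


Chebyshev/Markov inequality: mu(|f| > eps) <= (||f||_p / eps)^p
Step 1: ||f||_3 / eps = 3.6 / 4.18 = 0.861244
Step 2: Raise to power p = 3:
  (0.861244)^3 = 0.63882
Step 3: Therefore mu(|f| > 4.18) <= 0.63882


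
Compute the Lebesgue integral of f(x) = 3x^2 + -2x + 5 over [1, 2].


The Lebesgue integral of a Riemann-integrable function agrees with the Riemann integral.
Antiderivative F(x) = (3/3)x^3 + (-2/2)x^2 + 5x
F(2) = (3/3)*2^3 + (-2/2)*2^2 + 5*2
     = (3/3)*8 + (-2/2)*4 + 5*2
     = 8 + -4 + 10
     = 14
F(1) = 5
Integral = F(2) - F(1) = 14 - 5 = 9


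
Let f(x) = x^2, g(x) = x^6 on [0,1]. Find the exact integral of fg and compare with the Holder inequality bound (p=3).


Step 1: Exact integral of f*g = integral(x^8, 0, 1) = 1/9
     = 0.111111
Step 2: Holder bound with p=3, q=1.5:
  ||f||_p = (integral x^6 dx)^(1/3) = (1/7)^(1/3) = 0.522758
  ||g||_q = (integral x^9 dx)^(1/1.5) = (1/10)^(1/1.5) = 0.215443
Step 3: Holder bound = ||f||_p * ||g||_q = 0.522758 * 0.215443 = 0.112625
Verification: 0.111111 <= 0.112625 (Holder holds)


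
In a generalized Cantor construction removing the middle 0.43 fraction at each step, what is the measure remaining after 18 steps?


Step 1: At each step, fraction remaining = 1 - 0.43 = 0.57
Step 2: After 18 steps, measure = (0.57)^18
Result = 4.034107e-05


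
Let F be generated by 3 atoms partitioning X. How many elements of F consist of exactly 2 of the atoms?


Each element of F is a union of some subset of the 3 atoms.
Elements that are unions of exactly 2 atoms correspond to 2-element subsets of the 3 atoms.
Count = C(3, 2) = 3! / (2! * 1!) = 3.


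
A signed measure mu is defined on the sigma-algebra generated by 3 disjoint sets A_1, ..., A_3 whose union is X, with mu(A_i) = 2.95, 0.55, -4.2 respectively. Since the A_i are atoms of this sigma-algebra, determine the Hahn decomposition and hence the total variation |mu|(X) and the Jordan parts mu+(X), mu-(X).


Step 1: Every measurable set is a union of atoms (the cells / points), so a Hahn decomposition is
  obtained by grouping atoms by sign: P = union of atoms with mu > 0, N = union of the remaining atoms.
  Atoms in P (indices): 1, 2;  atoms in N (indices): 3
  Positive values: 2.95, 0.55
  Negative values: -4.2
Step 2: mu+(X) = mu(P) = sum of positive atom values = 3.5
Step 3: mu-(X) = -mu(N) = sum of |negative atom values| = 4.2
Step 4: |mu|(X) = mu+(X) + mu-(X) = 3.5 + 4.2 = 7.7


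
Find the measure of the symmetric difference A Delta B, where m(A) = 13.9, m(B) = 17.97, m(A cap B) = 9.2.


m(A Delta B) = m(A) + m(B) - 2*m(A n B)
= 13.9 + 17.97 - 2*9.2
= 13.9 + 17.97 - 18.4
= 13.47


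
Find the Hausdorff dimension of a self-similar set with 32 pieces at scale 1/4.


For a self-similar set with N copies scaled by 1/r:
dim_H = log(N)/log(r) = log(32)/log(4)
= 3.465736/1.386294
= 2.5


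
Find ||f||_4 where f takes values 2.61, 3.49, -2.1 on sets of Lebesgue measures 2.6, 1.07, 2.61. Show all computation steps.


Step 1: Compute |f_i|^4 for each value:
  |2.61|^4 = 46.404706
  |3.49|^4 = 148.354836
  |-2.1|^4 = 19.4481
Step 2: Multiply by measures and sum:
  46.404706 * 2.6 = 120.652237
  148.354836 * 1.07 = 158.739675
  19.4481 * 2.61 = 50.759541
Sum = 120.652237 + 158.739675 + 50.759541 = 330.151452
Step 3: Take the p-th root:
||f||_4 = (330.151452)^(1/4) = 4.262637


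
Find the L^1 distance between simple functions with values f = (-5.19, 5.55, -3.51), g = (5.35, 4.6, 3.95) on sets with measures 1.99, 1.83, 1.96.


Step 1: Compute differences f_i - g_i:
  -5.19 - 5.35 = -10.54
  5.55 - 4.6 = 0.95
  -3.51 - 3.95 = -7.46
Step 2: Compute |diff|^1 * measure for each set:
  |-10.54|^1 * 1.99 = 10.54 * 1.99 = 20.9746
  |0.95|^1 * 1.83 = 0.95 * 1.83 = 1.7385
  |-7.46|^1 * 1.96 = 7.46 * 1.96 = 14.6216
Step 3: Sum = 37.3347
Step 4: ||f-g||_1 = (37.3347)^(1/1) = 37.3347


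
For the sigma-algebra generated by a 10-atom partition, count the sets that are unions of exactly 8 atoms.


Each element of F is a union of some subset of the 10 atoms.
Elements that are unions of exactly 8 atoms correspond to 8-element subsets of the 10 atoms.
Count = C(10, 8) = 10! / (8! * 2!) = 45.


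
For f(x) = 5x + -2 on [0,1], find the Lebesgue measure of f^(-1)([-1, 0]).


f^(-1)([-1, 0]) = {x : -1 <= 5x + -2 <= 0}
Solving: (-1 - -2)/5 <= x <= (0 - -2)/5
= [0.2, 0.4]
Intersecting with [0,1]: [0.2, 0.4]
Measure = 0.4 - 0.2 = 0.2


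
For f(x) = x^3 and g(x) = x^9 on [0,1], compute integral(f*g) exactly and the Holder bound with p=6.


Step 1: Exact integral of f*g = integral(x^12, 0, 1) = 1/13
     = 0.076923
Step 2: Holder bound with p=6, q=1.2:
  ||f||_p = (integral x^18 dx)^(1/6) = (1/19)^(1/6) = 0.612173
  ||g||_q = (integral x^10.8 dx)^(1/1.2) = (1/11.8)^(1/1.2) = 0.127869
Step 3: Holder bound = ||f||_p * ||g||_q = 0.612173 * 0.127869 = 0.078278
Verification: 0.076923 <= 0.078278 (Holder holds)


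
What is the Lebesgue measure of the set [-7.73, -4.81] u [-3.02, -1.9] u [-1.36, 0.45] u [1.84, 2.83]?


For pairwise disjoint intervals, m(union) = sum of lengths.
= (-4.81 - -7.73) + (-1.9 - -3.02) + (0.45 - -1.36) + (2.83 - 1.84)
= 2.92 + 1.12 + 1.81 + 0.99
= 6.84


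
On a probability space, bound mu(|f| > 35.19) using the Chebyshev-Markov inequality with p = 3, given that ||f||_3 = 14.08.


Chebyshev/Markov inequality: mu(|f| > eps) <= (||f||_p / eps)^p
Step 1: ||f||_3 / eps = 14.08 / 35.19 = 0.400114
Step 2: Raise to power p = 3:
  (0.400114)^3 = 0.064055
Step 3: Therefore mu(|f| > 35.19) <= 0.064055


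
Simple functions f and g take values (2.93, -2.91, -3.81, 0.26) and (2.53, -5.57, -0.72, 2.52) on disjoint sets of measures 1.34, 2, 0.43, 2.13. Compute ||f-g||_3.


Step 1: Compute differences f_i - g_i:
  2.93 - 2.53 = 0.4
  -2.91 - -5.57 = 2.66
  -3.81 - -0.72 = -3.09
  0.26 - 2.52 = -2.26
Step 2: Compute |diff|^3 * measure for each set:
  |0.4|^3 * 1.34 = 0.064 * 1.34 = 0.08576
  |2.66|^3 * 2 = 18.821096 * 2 = 37.642192
  |-3.09|^3 * 0.43 = 29.503629 * 0.43 = 12.68656
  |-2.26|^3 * 2.13 = 11.543176 * 2.13 = 24.586965
Step 3: Sum = 75.001477
Step 4: ||f-g||_3 = (75.001477)^(1/3) = 4.217191


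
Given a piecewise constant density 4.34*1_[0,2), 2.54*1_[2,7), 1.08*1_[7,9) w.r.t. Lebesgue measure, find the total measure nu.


Integrate each piece of the Radon-Nikodym derivative:
Step 1: integral_0^2 4.34 dx = 4.34*(2-0) = 4.34*2 = 8.68
Step 2: integral_2^7 2.54 dx = 2.54*(7-2) = 2.54*5 = 12.7
Step 3: integral_7^9 1.08 dx = 1.08*(9-7) = 1.08*2 = 2.16
Total: 8.68 + 12.7 + 2.16 = 23.54


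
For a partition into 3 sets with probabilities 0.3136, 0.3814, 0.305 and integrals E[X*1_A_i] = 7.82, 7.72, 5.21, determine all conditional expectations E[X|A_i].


For each cell A_i: E[X|A_i] = E[X*1_A_i] / P(A_i)
Step 1: E[X|A_1] = 7.82 / 0.3136 = 24.936224
Step 2: E[X|A_2] = 7.72 / 0.3814 = 20.241217
Step 3: E[X|A_3] = 5.21 / 0.305 = 17.081967
Verification: E[X] = sum E[X*1_A_i] = 7.82 + 7.72 + 5.21 = 20.75


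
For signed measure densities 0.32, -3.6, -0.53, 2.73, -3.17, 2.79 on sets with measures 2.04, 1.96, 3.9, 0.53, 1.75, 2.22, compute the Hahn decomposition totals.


Step 1: Compute signed measure on each set:
  Set 1: 0.32 * 2.04 = 0.6528
  Set 2: -3.6 * 1.96 = -7.056
  Set 3: -0.53 * 3.9 = -2.067
  Set 4: 2.73 * 0.53 = 1.4469
  Set 5: -3.17 * 1.75 = -5.5475
  Set 6: 2.79 * 2.22 = 6.1938
Step 2: Total signed measure = (0.6528) + (-7.056) + (-2.067) + (1.4469) + (-5.5475) + (6.1938)
     = -6.377
Step 3: Positive part mu+(X) = sum of positive contributions = 8.2935
Step 4: Negative part mu-(X) = |sum of negative contributions| = 14.6705


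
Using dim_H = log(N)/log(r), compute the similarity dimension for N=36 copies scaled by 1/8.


For a self-similar set with N copies scaled by 1/r:
dim_H = log(N)/log(r) = log(36)/log(8)
= 3.583519/2.079442
= 1.723308


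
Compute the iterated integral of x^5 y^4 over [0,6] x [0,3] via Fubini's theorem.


By Fubini's theorem, the double integral factors as a product of single integrals:
Step 1: integral_0^6 x^5 dx = [x^6/6] from 0 to 6
     = 6^6/6 = 7776
Step 2: integral_0^3 y^4 dy = [y^5/5] from 0 to 3
     = 3^5/5 = 48.6
Step 3: Double integral = 7776 * 48.6 = 377913.6


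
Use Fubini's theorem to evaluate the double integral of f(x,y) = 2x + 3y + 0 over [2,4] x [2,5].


By Fubini, integrate in x first, then y.
Step 1: Fix y, integrate over x in [2,4]:
  integral(2x + 3y + 0, x=2..4)
  = 2*(4^2 - 2^2)/2 + (3y + 0)*(4 - 2)
  = 12 + (3y + 0)*2
  = 12 + 6y + 0
  = 12 + 6y
Step 2: Integrate over y in [2,5]:
  integral(12 + 6y, y=2..5)
  = 12*3 + 6*(5^2 - 2^2)/2
  = 36 + 63
  = 99


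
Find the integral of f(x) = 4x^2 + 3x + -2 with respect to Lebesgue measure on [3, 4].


The Lebesgue integral of a Riemann-integrable function agrees with the Riemann integral.
Antiderivative F(x) = (4/3)x^3 + (3/2)x^2 + -2x
F(4) = (4/3)*4^3 + (3/2)*4^2 + -2*4
     = (4/3)*64 + (3/2)*16 + -2*4
     = 85.333333 + 24 + -8
     = 101.333333
F(3) = 43.5
Integral = F(4) - F(3) = 101.333333 - 43.5 = 57.833333


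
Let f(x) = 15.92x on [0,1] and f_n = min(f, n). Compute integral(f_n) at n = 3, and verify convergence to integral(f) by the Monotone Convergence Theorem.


f(x) = 15.92x on [0,1]; f_n(x) = min(15.92x, n). At n = 3:
Step 1: f(x) reaches 3 at x = 3/15.92 = 0.188442
Step 2: integral(f_3) = integral(15.92x, 0, 0.188442) + integral(3, 0.188442, 1)
       = 15.92*0.188442^2/2 + 3*(1 - 0.188442)
       = 0.282663 + 2.434673
       = 2.717337
Step 3: As n -> infinity, f_n increases to f, so by MCT integral(f_n) -> integral(f) = 15.92/2 = 7.96.
Convergence: integral(f_3) = 2.717337 -> 7.96 as n -> infinity


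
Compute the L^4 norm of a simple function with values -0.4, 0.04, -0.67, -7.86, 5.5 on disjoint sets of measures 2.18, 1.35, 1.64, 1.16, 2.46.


Step 1: Compute |f_i|^4 for each value:
  |-0.4|^4 = 0.0256
  |0.04|^4 = 2.560000e-06
  |-0.67|^4 = 0.201511
  |-7.86|^4 = 3816.718976
  |5.5|^4 = 915.0625
Step 2: Multiply by measures and sum:
  0.0256 * 2.18 = 0.055808
  2.560000e-06 * 1.35 = 3.456000e-06
  0.201511 * 1.64 = 0.330478
  3816.718976 * 1.16 = 4427.394012
  915.0625 * 2.46 = 2251.05375
Sum = 0.055808 + 3.456000e-06 + 0.330478 + 4427.394012 + 2251.05375 = 6678.834052
Step 3: Take the p-th root:
||f||_4 = (6678.834052)^(1/4) = 9.04014


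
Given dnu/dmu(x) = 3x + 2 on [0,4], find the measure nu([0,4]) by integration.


nu(A) = integral_A (dnu/dmu) dmu = integral_0^4 (3x + 2) dx
Step 1: Antiderivative F(x) = (3/2)x^2 + 2x
Step 2: F(4) = (3/2)*4^2 + 2*4 = 24 + 8 = 32
Step 3: F(0) = (3/2)*0^2 + 2*0 = 0.0 + 0 = 0.0
Step 4: nu([0,4]) = F(4) - F(0) = 32 - 0.0 = 32


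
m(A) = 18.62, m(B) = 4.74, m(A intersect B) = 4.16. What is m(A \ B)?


m(A \ B) = m(A) - m(A n B)
= 18.62 - 4.16
= 14.46


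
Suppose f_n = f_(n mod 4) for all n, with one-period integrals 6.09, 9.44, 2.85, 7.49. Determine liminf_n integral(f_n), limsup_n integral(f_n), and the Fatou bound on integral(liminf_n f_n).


The sequence (integral(f_n)) is periodic with period 4, repeating the values 6.09, 9.44, 2.85, 7.49 indefinitely.
Step 1: For a periodic sequence, every tail (a_m, a_(m+1), ...) contains all 4 period values infinitely often.
Step 2: Hence inf of every tail = min of the period values = min(6.09, 9.44, 2.85, 7.49) = 2.85.
        liminf_n integral(f_n) = sup over m of (inf of tail from m) = 2.85.
Step 3: Similarly sup of every tail = max of the period values = 9.44.
        limsup_n integral(f_n) = 9.44.
Step 4: Fatou's lemma: integral(liminf_n f_n) <= liminf_n integral(f_n) = 2.85.
        So the integral of the pointwise liminf is at most 2.85.


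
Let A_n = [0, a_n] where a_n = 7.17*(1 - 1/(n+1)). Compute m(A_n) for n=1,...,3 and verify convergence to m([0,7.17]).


By continuity of measure from below: if A_n increases to A, then m(A_n) -> m(A).
Here A = [0, 7.17], so m(A) = 7.17
Step 1: a_1 = 7.17*(1 - 1/2) = 3.585, m(A_1) = 3.585
Step 2: a_2 = 7.17*(1 - 1/3) = 4.78, m(A_2) = 4.78
Step 3: a_3 = 7.17*(1 - 1/4) = 5.3775, m(A_3) = 5.3775
Limit: m(A_n) -> m([0,7.17]) = 7.17


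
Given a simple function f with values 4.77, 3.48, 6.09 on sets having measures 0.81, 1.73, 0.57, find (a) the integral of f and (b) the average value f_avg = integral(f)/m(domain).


Step 1: Integral = sum(value_i * measure_i)
= 4.77*0.81 + 3.48*1.73 + 6.09*0.57
= 3.8637 + 6.0204 + 3.4713
= 13.3554
Step 2: Total measure of domain = 0.81 + 1.73 + 0.57 = 3.11
Step 3: Average value = 13.3554 / 3.11 = 4.294341


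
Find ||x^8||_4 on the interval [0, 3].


Step 1: ||f||_4 = (integral_0^3 |x^8|^4 dx)^(1/4)
     = (integral_0^3 x^32 dx)^(1/4)
Step 2: integral_0^3 x^32 dx = [x^33/(33)] from 0 to 3 = 3^33/33
     = 5559060566555523/33 = 1.684564e+14
Step 3: ||f||_4 = (1.684564e+14)^(1/4) = 3602.648294


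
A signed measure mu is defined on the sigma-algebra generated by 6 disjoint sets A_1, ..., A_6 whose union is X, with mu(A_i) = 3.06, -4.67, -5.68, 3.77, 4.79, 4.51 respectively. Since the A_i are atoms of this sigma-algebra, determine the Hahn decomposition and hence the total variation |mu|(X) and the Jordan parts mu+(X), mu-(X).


Step 1: Every measurable set is a union of atoms (the cells / points), so a Hahn decomposition is
  obtained by grouping atoms by sign: P = union of atoms with mu > 0, N = union of the remaining atoms.
  Atoms in P (indices): 1, 4, 5, 6;  atoms in N (indices): 2, 3
  Positive values: 3.06, 3.77, 4.79, 4.51
  Negative values: -4.67, -5.68
Step 2: mu+(X) = mu(P) = sum of positive atom values = 16.13
Step 3: mu-(X) = -mu(N) = sum of |negative atom values| = 10.35
Step 4: |mu|(X) = mu+(X) + mu-(X) = 16.13 + 10.35 = 26.48


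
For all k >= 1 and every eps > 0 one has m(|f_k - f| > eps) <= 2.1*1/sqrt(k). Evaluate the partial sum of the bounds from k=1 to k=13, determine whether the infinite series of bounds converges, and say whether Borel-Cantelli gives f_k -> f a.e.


Step 1: List the terms 2.1*1/sqrt(k) for k = 1 to 13:
  k=1: 2.1
  k=2: 1.484924
  k=3: 1.212436
  k=4: 1.05
  k=5: 0.939149
  k=6: 0.857321
  k=7: 0.793725
  k=8: 0.742462
  k=9: 0.7
  k=10: 0.664078
  k=11: 0.633174
  k=12: 0.606218
  k=13: 0.582435
Step 2: Partial sum = 2.1 + 1.484924 + 1.212436 + 1.05 + 0.939149 + 0.857321 + 0.793725 + 0.742462 + 0.7 + 0.664078 + 0.633174 + 0.606218 + 0.582435
     = 12.365922
Step 3: The full series sum_(k>=1) 2.1*1/sqrt(k) diverges (p-series with p = 1/2 <= 1; a nonzero constant multiple of a divergent series diverges).
Step 4: The (first) Borel-Cantelli lemma requires a summable sequence of measures, so it does not apply here;
        from this bound alone no conclusion about a.e. convergence can be drawn (convergence in measure still
        gives an a.e.-convergent subsequence, but not a.e. convergence of the whole sequence).
Conclusion: series diverges; Borel-Cantelli is inconclusive about a.e. convergence of f_k.


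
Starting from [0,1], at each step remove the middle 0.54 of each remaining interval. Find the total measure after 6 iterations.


Step 1: At each step, fraction remaining = 1 - 0.54 = 0.46
Step 2: After 6 steps, measure = (0.46)^6
Step 3: Computing the power step by step:
  After step 1: 0.46
  After step 2: 0.2116
  After step 3: 0.097336
  After step 4: 0.044775
  After step 5: 0.020596
  ...
Result = 0.009474


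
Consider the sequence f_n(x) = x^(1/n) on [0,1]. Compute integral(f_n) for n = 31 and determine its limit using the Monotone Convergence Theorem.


At n = 31: f_31(x) = x^(1/31).
Step 1: integral(x^(1/31), 0, 1) = [x^(1/31+1) / (1/31+1)] from 0 to 1
     = 1 / (1/31 + 1) = 1 / ((31+1)/31) = 31/(31+1)
     = 31/32 = 0.96875
Step 2: As n -> infinity, f_n(x) = x^(1/n) -> 1 for x in (0,1], and f_n is increasing in n.
By MCT, lim_n integral(f_n) = integral(lim_n f_n) = integral(1, 0, 1) = 1.
Step 3: Verify convergence: 31/32 = 0.96875 -> 1


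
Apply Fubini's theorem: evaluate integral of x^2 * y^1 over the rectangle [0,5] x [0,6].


By Fubini's theorem, the double integral factors as a product of single integrals:
Step 1: integral_0^5 x^2 dx = [x^3/3] from 0 to 5
     = 5^3/3 = 41.666667
Step 2: integral_0^6 y^1 dy = [y^2/2] from 0 to 6
     = 6^2/2 = 18
Step 3: Double integral = 41.666667 * 18 = 750


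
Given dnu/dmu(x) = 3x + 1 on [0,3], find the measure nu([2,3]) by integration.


nu(A) = integral_A (dnu/dmu) dmu = integral_2^3 (3x + 1) dx
Step 1: Antiderivative F(x) = (3/2)x^2 + 1x
Step 2: F(3) = (3/2)*3^2 + 1*3 = 13.5 + 3 = 16.5
Step 3: F(2) = (3/2)*2^2 + 1*2 = 6 + 2 = 8
Step 4: nu([2,3]) = F(3) - F(2) = 16.5 - 8 = 8.5


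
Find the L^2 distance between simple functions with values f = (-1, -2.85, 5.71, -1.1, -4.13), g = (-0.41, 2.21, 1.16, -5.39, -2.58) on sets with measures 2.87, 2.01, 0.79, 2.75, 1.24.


Step 1: Compute differences f_i - g_i:
  -1 - -0.41 = -0.59
  -2.85 - 2.21 = -5.06
  5.71 - 1.16 = 4.55
  -1.1 - -5.39 = 4.29
  -4.13 - -2.58 = -1.55
Step 2: Compute |diff|^2 * measure for each set:
  |-0.59|^2 * 2.87 = 0.3481 * 2.87 = 0.999047
  |-5.06|^2 * 2.01 = 25.6036 * 2.01 = 51.463236
  |4.55|^2 * 0.79 = 20.7025 * 0.79 = 16.354975
  |4.29|^2 * 2.75 = 18.4041 * 2.75 = 50.611275
  |-1.55|^2 * 1.24 = 2.4025 * 1.24 = 2.9791
Step 3: Sum = 122.407633
Step 4: ||f-g||_2 = (122.407633)^(1/2) = 11.063798


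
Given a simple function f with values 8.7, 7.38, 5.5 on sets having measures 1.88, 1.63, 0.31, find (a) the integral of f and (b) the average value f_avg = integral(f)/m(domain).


Step 1: Integral = sum(value_i * measure_i)
= 8.7*1.88 + 7.38*1.63 + 5.5*0.31
= 16.356 + 12.0294 + 1.705
= 30.0904
Step 2: Total measure of domain = 1.88 + 1.63 + 0.31 = 3.82
Step 3: Average value = 30.0904 / 3.82 = 7.877068


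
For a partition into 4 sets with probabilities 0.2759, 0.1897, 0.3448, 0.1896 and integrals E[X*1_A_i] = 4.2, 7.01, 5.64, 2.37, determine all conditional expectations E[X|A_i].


For each cell A_i: E[X|A_i] = E[X*1_A_i] / P(A_i)
Step 1: E[X|A_1] = 4.2 / 0.2759 = 15.222907
Step 2: E[X|A_2] = 7.01 / 0.1897 = 36.953084
Step 3: E[X|A_3] = 5.64 / 0.3448 = 16.357309
Step 4: E[X|A_4] = 2.37 / 0.1896 = 12.5
Verification: E[X] = sum E[X*1_A_i] = 4.2 + 7.01 + 5.64 + 2.37 = 19.22


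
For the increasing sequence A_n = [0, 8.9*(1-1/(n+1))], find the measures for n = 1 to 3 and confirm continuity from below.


By continuity of measure from below: if A_n increases to A, then m(A_n) -> m(A).
Here A = [0, 8.9], so m(A) = 8.9
Step 1: a_1 = 8.9*(1 - 1/2) = 4.45, m(A_1) = 4.45
Step 2: a_2 = 8.9*(1 - 1/3) = 5.9333, m(A_2) = 5.9333
Step 3: a_3 = 8.9*(1 - 1/4) = 6.675, m(A_3) = 6.675
Limit: m(A_n) -> m([0,8.9]) = 8.9


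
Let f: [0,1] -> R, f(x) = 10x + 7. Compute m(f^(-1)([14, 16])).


f^(-1)([14, 16]) = {x : 14 <= 10x + 7 <= 16}
Solving: (14 - 7)/10 <= x <= (16 - 7)/10
= [0.7, 0.9]
Intersecting with [0,1]: [0.7, 0.9]
Measure = 0.9 - 0.7 = 0.2


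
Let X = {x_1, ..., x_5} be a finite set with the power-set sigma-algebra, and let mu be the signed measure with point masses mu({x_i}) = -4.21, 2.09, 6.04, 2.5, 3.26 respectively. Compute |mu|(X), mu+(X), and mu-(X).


Step 1: Every measurable set is a union of atoms (the cells / points), so a Hahn decomposition is
  obtained by grouping atoms by sign: P = union of atoms with mu > 0, N = union of the remaining atoms.
  Atoms in P (indices): 2, 3, 4, 5;  atoms in N (indices): 1
  Positive values: 2.09, 6.04, 2.5, 3.26
  Negative values: -4.21
Step 2: mu+(X) = mu(P) = sum of positive atom values = 13.89
Step 3: mu-(X) = -mu(N) = sum of |negative atom values| = 4.21
Step 4: |mu|(X) = mu+(X) + mu-(X) = 13.89 + 4.21 = 18.1


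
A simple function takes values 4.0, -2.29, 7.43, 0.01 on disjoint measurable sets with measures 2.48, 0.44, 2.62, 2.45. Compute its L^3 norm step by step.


Step 1: Compute |f_i|^3 for each value:
  |4.0|^3 = 64
  |-2.29|^3 = 12.008989
  |7.43|^3 = 410.172407
  |0.01|^3 = 1.000000e-06
Step 2: Multiply by measures and sum:
  64 * 2.48 = 158.72
  12.008989 * 0.44 = 5.283955
  410.172407 * 2.62 = 1074.651706
  1.000000e-06 * 2.45 = 2.450000e-06
Sum = 158.72 + 5.283955 + 1074.651706 + 2.450000e-06 = 1238.655664
Step 3: Take the p-th root:
||f||_3 = (1238.655664)^(1/3) = 10.739487


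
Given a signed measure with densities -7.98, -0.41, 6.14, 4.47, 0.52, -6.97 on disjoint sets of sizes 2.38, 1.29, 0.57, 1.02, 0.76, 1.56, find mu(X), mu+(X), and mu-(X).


Step 1: Compute signed measure on each set:
  Set 1: -7.98 * 2.38 = -18.9924
  Set 2: -0.41 * 1.29 = -0.5289
  Set 3: 6.14 * 0.57 = 3.4998
  Set 4: 4.47 * 1.02 = 4.5594
  Set 5: 0.52 * 0.76 = 0.3952
  Set 6: -6.97 * 1.56 = -10.8732
Step 2: Total signed measure = (-18.9924) + (-0.5289) + (3.4998) + (4.5594) + (0.3952) + (-10.8732)
     = -21.9401
Step 3: Positive part mu+(X) = sum of positive contributions = 8.4544
Step 4: Negative part mu-(X) = |sum of negative contributions| = 30.3945


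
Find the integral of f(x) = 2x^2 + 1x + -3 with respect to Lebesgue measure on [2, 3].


The Lebesgue integral of a Riemann-integrable function agrees with the Riemann integral.
Antiderivative F(x) = (2/3)x^3 + (1/2)x^2 + -3x
F(3) = (2/3)*3^3 + (1/2)*3^2 + -3*3
     = (2/3)*27 + (1/2)*9 + -3*3
     = 18 + 4.5 + -9
     = 13.5
F(2) = 1.333333
Integral = F(3) - F(2) = 13.5 - 1.333333 = 12.166667


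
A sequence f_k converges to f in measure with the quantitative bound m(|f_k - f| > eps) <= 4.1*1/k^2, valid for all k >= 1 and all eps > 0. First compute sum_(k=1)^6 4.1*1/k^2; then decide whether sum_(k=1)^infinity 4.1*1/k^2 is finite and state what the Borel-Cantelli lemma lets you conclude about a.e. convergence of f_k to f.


Step 1: List the terms 4.1*1/k^2 for k = 1 to 6:
  k=1: 4.1
  k=2: 1.025
  k=3: 0.455556
  k=4: 0.25625
  k=5: 0.164
  k=6: 0.113889
Step 2: Partial sum = 4.1 + 1.025 + 0.455556 + 0.25625 + 0.164 + 0.113889
     = 6.114694
Step 3: The full series sum_(k>=1) 4.1*1/k^2 converges (p-series with p = 2 > 1; a constant multiple of a convergent series converges).
Step 4: Fix eps > 0. Since sum_k m(|f_k - f| > eps) < infinity, the Borel-Cantelli lemma gives
        m(limsup_k {|f_k - f| > eps}) = 0, i.e. for a.e. x, |f_k(x) - f(x)| <= eps for all large k.
        Applying this with eps = 1/j for j = 1, 2, ... and intersecting the countably many full-measure sets,
        for a.e. x we get limsup_k |f_k(x) - f(x)| <= 1/j for every j, hence f_k -> f almost everywhere.
Conclusion: series converges; Borel-Cantelli yields f_k -> f a.e.


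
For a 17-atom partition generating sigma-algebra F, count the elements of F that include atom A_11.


Each element of F is a union of some subset S of the 17 atoms.
The element contains A_11 iff A_11 is in S.
So we count subsets S of {A_1,...,A_17} with A_11 in S: choose freely among the other 16 atoms.
Count = 2^(17-1) = 2^16 = 65536.


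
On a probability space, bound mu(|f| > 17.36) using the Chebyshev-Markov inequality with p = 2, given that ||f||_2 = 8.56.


Chebyshev/Markov inequality: mu(|f| > eps) <= (||f||_p / eps)^p
Step 1: ||f||_2 / eps = 8.56 / 17.36 = 0.493088
Step 2: Raise to power p = 2:
  (0.493088)^2 = 0.243135
Step 3: Therefore mu(|f| > 17.36) <= 0.243135


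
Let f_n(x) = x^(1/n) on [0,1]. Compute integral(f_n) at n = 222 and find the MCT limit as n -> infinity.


At n = 222: f_222(x) = x^(1/222).
Step 1: integral(x^(1/222), 0, 1) = [x^(1/222+1) / (1/222+1)] from 0 to 1
     = 1 / (1/222 + 1) = 1 / ((222+1)/222) = 222/(222+1)
     = 222/223 = 0.995516
Step 2: As n -> infinity, f_n(x) = x^(1/n) -> 1 for x in (0,1], and f_n is increasing in n.
By MCT, lim_n integral(f_n) = integral(lim_n f_n) = integral(1, 0, 1) = 1.
Step 3: Verify convergence: 222/223 = 0.995516 -> 1


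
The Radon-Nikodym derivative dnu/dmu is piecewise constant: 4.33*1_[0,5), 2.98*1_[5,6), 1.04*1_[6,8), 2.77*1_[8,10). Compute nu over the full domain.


Integrate each piece of the Radon-Nikodym derivative:
Step 1: integral_0^5 4.33 dx = 4.33*(5-0) = 4.33*5 = 21.65
Step 2: integral_5^6 2.98 dx = 2.98*(6-5) = 2.98*1 = 2.98
Step 3: integral_6^8 1.04 dx = 1.04*(8-6) = 1.04*2 = 2.08
Step 4: integral_8^10 2.77 dx = 2.77*(10-8) = 2.77*2 = 5.54
Total: 21.65 + 2.98 + 2.08 + 5.54 = 32.25


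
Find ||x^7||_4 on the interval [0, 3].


Step 1: ||f||_4 = (integral_0^3 |x^7|^4 dx)^(1/4)
     = (integral_0^3 x^28 dx)^(1/4)
Step 2: integral_0^3 x^28 dx = [x^29/(29)] from 0 to 3 = 3^29/29
     = 68630377364883/29 = 2.366565e+12
Step 3: ||f||_4 = (2.366565e+12)^(1/4) = 1240.308149


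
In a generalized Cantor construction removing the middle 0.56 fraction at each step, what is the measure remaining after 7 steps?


Step 1: At each step, fraction remaining = 1 - 0.56 = 0.44
Step 2: After 7 steps, measure = (0.44)^7
Result = 0.003193


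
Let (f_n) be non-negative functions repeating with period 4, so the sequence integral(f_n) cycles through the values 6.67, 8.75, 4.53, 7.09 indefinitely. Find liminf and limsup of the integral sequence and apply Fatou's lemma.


The sequence (integral(f_n)) is periodic with period 4, repeating the values 6.67, 8.75, 4.53, 7.09 indefinitely.
Step 1: For a periodic sequence, every tail (a_m, a_(m+1), ...) contains all 4 period values infinitely often.
Step 2: Hence inf of every tail = min of the period values = min(6.67, 8.75, 4.53, 7.09) = 4.53.
        liminf_n integral(f_n) = sup over m of (inf of tail from m) = 4.53.
Step 3: Similarly sup of every tail = max of the period values = 8.75.
        limsup_n integral(f_n) = 8.75.
Step 4: Fatou's lemma: integral(liminf_n f_n) <= liminf_n integral(f_n) = 4.53.
        So the integral of the pointwise liminf is at most 4.53.


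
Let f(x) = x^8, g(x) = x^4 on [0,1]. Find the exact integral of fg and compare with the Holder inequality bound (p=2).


Step 1: Exact integral of f*g = integral(x^12, 0, 1) = 1/13
     = 0.076923
Step 2: Holder bound with p=2, q=2:
  ||f||_p = (integral x^16 dx)^(1/2) = (1/17)^(1/2) = 0.242536
  ||g||_q = (integral x^8 dx)^(1/2) = (1/9)^(1/2) = 0.333333
Step 3: Holder bound = ||f||_p * ||g||_q = 0.242536 * 0.333333 = 0.080845
Verification: 0.076923 <= 0.080845 (Holder holds)


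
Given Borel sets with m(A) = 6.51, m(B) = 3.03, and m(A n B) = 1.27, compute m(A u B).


By inclusion-exclusion: m(A u B) = m(A) + m(B) - m(A n B)
= 6.51 + 3.03 - 1.27
= 8.27


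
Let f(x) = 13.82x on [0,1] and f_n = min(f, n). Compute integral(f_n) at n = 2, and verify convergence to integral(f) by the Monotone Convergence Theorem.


f(x) = 13.82x on [0,1]; f_n(x) = min(13.82x, n). At n = 2:
Step 1: f(x) reaches 2 at x = 2/13.82 = 0.144718
Step 2: integral(f_2) = integral(13.82x, 0, 0.144718) + integral(2, 0.144718, 1)
       = 13.82*0.144718^2/2 + 2*(1 - 0.144718)
       = 0.144718 + 1.710564
       = 1.855282
Step 3: As n -> infinity, f_n increases to f, so by MCT integral(f_n) -> integral(f) = 13.82/2 = 6.91.
Convergence: integral(f_2) = 1.855282 -> 6.91 as n -> infinity


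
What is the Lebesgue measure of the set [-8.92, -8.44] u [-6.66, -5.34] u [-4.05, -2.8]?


For pairwise disjoint intervals, m(union) = sum of lengths.
= (-8.44 - -8.92) + (-5.34 - -6.66) + (-2.8 - -4.05)
= 0.48 + 1.32 + 1.25
= 3.05


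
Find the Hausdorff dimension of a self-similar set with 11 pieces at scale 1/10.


For a self-similar set with N copies scaled by 1/r:
dim_H = log(N)/log(r) = log(11)/log(10)
= 2.397895/2.302585
= 1.041393


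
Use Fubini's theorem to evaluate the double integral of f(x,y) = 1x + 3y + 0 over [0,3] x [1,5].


By Fubini, integrate in x first, then y.
Step 1: Fix y, integrate over x in [0,3]:
  integral(1x + 3y + 0, x=0..3)
  = 1*(3^2 - 0^2)/2 + (3y + 0)*(3 - 0)
  = 4.5 + (3y + 0)*3
  = 4.5 + 9y + 0
  = 4.5 + 9y
Step 2: Integrate over y in [1,5]:
  integral(4.5 + 9y, y=1..5)
  = 4.5*4 + 9*(5^2 - 1^2)/2
  = 18 + 108
  = 126


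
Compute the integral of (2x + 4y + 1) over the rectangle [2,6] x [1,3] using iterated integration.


By Fubini, integrate in x first, then y.
Step 1: Fix y, integrate over x in [2,6]:
  integral(2x + 4y + 1, x=2..6)
  = 2*(6^2 - 2^2)/2 + (4y + 1)*(6 - 2)
  = 32 + (4y + 1)*4
  = 32 + 16y + 4
  = 36 + 16y
Step 2: Integrate over y in [1,3]:
  integral(36 + 16y, y=1..3)
  = 36*2 + 16*(3^2 - 1^2)/2
  = 72 + 64
  = 136


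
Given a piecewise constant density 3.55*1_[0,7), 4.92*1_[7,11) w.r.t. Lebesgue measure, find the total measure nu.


Integrate each piece of the Radon-Nikodym derivative:
Step 1: integral_0^7 3.55 dx = 3.55*(7-0) = 3.55*7 = 24.85
Step 2: integral_7^11 4.92 dx = 4.92*(11-7) = 4.92*4 = 19.68
Total: 24.85 + 19.68 = 44.53


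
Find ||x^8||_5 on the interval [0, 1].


Step 1: ||f||_5 = (integral_0^1 |x^8|^5 dx)^(1/5)
     = (integral_0^1 x^40 dx)^(1/5)
Step 2: integral_0^1 x^40 dx = [x^41/(41)] from 0 to 1 = 1^41/41
     = 1/41 = 0.02439
Step 3: ||f||_5 = (0.02439)^(1/5) = 0.475821


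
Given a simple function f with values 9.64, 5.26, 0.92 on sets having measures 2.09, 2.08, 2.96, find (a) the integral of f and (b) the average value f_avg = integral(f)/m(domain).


Step 1: Integral = sum(value_i * measure_i)
= 9.64*2.09 + 5.26*2.08 + 0.92*2.96
= 20.1476 + 10.9408 + 2.7232
= 33.8116
Step 2: Total measure of domain = 2.09 + 2.08 + 2.96 = 7.13
Step 3: Average value = 33.8116 / 7.13 = 4.74216


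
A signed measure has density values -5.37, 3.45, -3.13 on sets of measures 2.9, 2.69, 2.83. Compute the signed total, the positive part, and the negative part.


Step 1: Compute signed measure on each set:
  Set 1: -5.37 * 2.9 = -15.573
  Set 2: 3.45 * 2.69 = 9.2805
  Set 3: -3.13 * 2.83 = -8.8579
Step 2: Total signed measure = (-15.573) + (9.2805) + (-8.8579)
     = -15.1504
Step 3: Positive part mu+(X) = sum of positive contributions = 9.2805
Step 4: Negative part mu-(X) = |sum of negative contributions| = 24.4309


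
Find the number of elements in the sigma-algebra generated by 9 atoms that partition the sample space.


Each element of the sigma-algebra is a union of some subset of the 9 atoms.
The number of such subsets is 2^9 = 512.


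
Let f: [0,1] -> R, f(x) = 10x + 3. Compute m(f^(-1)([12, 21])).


f^(-1)([12, 21]) = {x : 12 <= 10x + 3 <= 21}
Solving: (12 - 3)/10 <= x <= (21 - 3)/10
= [0.9, 1.8]
Intersecting with [0,1]: [0.9, 1]
Measure = 1 - 0.9 = 0.1


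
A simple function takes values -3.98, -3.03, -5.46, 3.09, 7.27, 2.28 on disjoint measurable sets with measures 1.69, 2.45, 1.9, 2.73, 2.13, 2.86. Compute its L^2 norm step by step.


Step 1: Compute |f_i|^2 for each value:
  |-3.98|^2 = 15.8404
  |-3.03|^2 = 9.1809
  |-5.46|^2 = 29.8116
  |3.09|^2 = 9.5481
  |7.27|^2 = 52.8529
  |2.28|^2 = 5.1984
Step 2: Multiply by measures and sum:
  15.8404 * 1.69 = 26.770276
  9.1809 * 2.45 = 22.493205
  29.8116 * 1.9 = 56.64204
  9.5481 * 2.73 = 26.066313
  52.8529 * 2.13 = 112.576677
  5.1984 * 2.86 = 14.867424
Sum = 26.770276 + 22.493205 + 56.64204 + 26.066313 + 112.576677 + 14.867424 = 259.415935
Step 3: Take the p-th root:
||f||_2 = (259.415935)^(1/2) = 16.106394


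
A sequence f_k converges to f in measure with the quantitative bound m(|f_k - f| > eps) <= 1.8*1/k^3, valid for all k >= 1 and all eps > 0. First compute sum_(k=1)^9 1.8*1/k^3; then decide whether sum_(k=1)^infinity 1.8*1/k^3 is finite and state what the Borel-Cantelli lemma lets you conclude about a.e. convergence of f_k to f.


Step 1: List the terms 1.8*1/k^3 for k = 1 to 9:
  k=1: 1.8
  k=2: 0.225
  k=3: 0.066667
  k=4: 0.028125
  k=5: 0.0144
  k=6: 0.008333
  k=7: 0.005248
  k=8: 0.003516
  k=9: 0.002469
Step 2: Partial sum = 1.8 + 0.225 + 0.066667 + 0.028125 + 0.0144 + 0.008333 + 0.005248 + 0.003516 + 0.002469
     = 2.153758
Step 3: The full series sum_(k>=1) 1.8*1/k^3 converges (p-series with p = 3 > 1; a constant multiple of a convergent series converges).
Step 4: Fix eps > 0. Since sum_k m(|f_k - f| > eps) < infinity, the Borel-Cantelli lemma gives
        m(limsup_k {|f_k - f| > eps}) = 0, i.e. for a.e. x, |f_k(x) - f(x)| <= eps for all large k.
        Applying this with eps = 1/j for j = 1, 2, ... and intersecting the countably many full-measure sets,
        for a.e. x we get limsup_k |f_k(x) - f(x)| <= 1/j for every j, hence f_k -> f almost everywhere.
Conclusion: series converges; Borel-Cantelli yields f_k -> f a.e.


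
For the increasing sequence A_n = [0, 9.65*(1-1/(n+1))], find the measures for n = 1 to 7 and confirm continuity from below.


By continuity of measure from below: if A_n increases to A, then m(A_n) -> m(A).
Here A = [0, 9.65], so m(A) = 9.65
Step 1: a_1 = 9.65*(1 - 1/2) = 4.825, m(A_1) = 4.825
Step 2: a_2 = 9.65*(1 - 1/3) = 6.4333, m(A_2) = 6.4333
Step 3: a_3 = 9.65*(1 - 1/4) = 7.2375, m(A_3) = 7.2375
Step 4: a_4 = 9.65*(1 - 1/5) = 7.72, m(A_4) = 7.72
Step 5: a_5 = 9.65*(1 - 1/6) = 8.0417, m(A_5) = 8.0417
Step 6: a_6 = 9.65*(1 - 1/7) = 8.2714, m(A_6) = 8.2714
Step 7: a_7 = 9.65*(1 - 1/8) = 8.4437, m(A_7) = 8.4437
Limit: m(A_n) -> m([0,9.65]) = 9.65


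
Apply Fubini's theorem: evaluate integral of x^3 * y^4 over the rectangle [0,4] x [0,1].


By Fubini's theorem, the double integral factors as a product of single integrals:
Step 1: integral_0^4 x^3 dx = [x^4/4] from 0 to 4
     = 4^4/4 = 64
Step 2: integral_0^1 y^4 dy = [y^5/5] from 0 to 1
     = 1^5/5 = 0.2
Step 3: Double integral = 64 * 0.2 = 12.8


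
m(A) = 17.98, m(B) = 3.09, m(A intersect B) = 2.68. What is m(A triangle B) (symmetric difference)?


m(A Delta B) = m(A) + m(B) - 2*m(A n B)
= 17.98 + 3.09 - 2*2.68
= 17.98 + 3.09 - 5.36
= 15.71


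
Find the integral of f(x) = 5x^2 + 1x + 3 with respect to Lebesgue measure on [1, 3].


The Lebesgue integral of a Riemann-integrable function agrees with the Riemann integral.
Antiderivative F(x) = (5/3)x^3 + (1/2)x^2 + 3x
F(3) = (5/3)*3^3 + (1/2)*3^2 + 3*3
     = (5/3)*27 + (1/2)*9 + 3*3
     = 45 + 4.5 + 9
     = 58.5
F(1) = 5.166667
Integral = F(3) - F(1) = 58.5 - 5.166667 = 53.333333


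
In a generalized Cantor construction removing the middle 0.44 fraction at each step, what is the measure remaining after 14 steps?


Step 1: At each step, fraction remaining = 1 - 0.44 = 0.56
Step 2: After 14 steps, measure = (0.56)^14
Result = 2.982857e-04


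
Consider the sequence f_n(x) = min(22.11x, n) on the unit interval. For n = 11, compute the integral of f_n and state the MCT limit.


f(x) = 22.11x on [0,1]; f_n(x) = min(22.11x, n). At n = 11:
Step 1: f(x) reaches 11 at x = 11/22.11 = 0.497512
Step 2: integral(f_11) = integral(22.11x, 0, 0.497512) + integral(11, 0.497512, 1)
       = 22.11*0.497512^2/2 + 11*(1 - 0.497512)
       = 2.736318 + 5.527363
       = 8.263682
Step 3: As n -> infinity, f_n increases to f, so by MCT integral(f_n) -> integral(f) = 22.11/2 = 11.055.
Convergence: integral(f_11) = 8.263682 -> 11.055 as n -> infinity
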